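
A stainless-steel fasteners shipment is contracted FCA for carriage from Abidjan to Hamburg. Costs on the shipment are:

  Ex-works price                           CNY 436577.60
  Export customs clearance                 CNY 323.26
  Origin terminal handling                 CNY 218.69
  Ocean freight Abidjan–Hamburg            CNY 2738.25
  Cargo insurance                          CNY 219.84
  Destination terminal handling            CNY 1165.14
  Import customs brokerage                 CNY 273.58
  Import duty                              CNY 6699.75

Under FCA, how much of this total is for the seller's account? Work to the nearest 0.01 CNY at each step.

FCA: the seller delivers export-cleared goods to the carrier; the buyer bears costs from that point.
Seller's account: goods 436577.60 + export clearance 323.26 = 436900.86
Buyer's account: origin terminal 218.69 + freight 2738.25 + insurance 219.84 + destination terminal 1165.14 + brokerage 273.58 + duty 6699.75 = 11315.25

Seller's account: CNY 436900.86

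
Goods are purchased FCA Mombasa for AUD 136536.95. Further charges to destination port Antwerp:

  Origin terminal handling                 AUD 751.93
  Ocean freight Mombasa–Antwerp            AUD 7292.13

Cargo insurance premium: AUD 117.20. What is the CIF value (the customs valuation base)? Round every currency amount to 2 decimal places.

CIF = FCA price + pre-shipment costs + freight + insurance
CIF = 136536.95 + 751.93 + 7292.13 + 117.20 = 144698.21

CIF value: AUD 144698.21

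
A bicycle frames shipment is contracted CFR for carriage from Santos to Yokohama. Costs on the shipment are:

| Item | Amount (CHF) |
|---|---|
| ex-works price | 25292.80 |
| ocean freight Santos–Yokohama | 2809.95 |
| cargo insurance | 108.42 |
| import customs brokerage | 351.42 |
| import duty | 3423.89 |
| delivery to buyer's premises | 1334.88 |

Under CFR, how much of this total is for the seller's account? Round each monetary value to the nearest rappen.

CFR: the seller pays costs through ocean freight to the destination port, but not insurance.
Seller's account: goods 25292.80 + freight 2809.95 = 28102.75
Buyer's account: insurance 108.42 + brokerage 351.42 + duty 3423.89 + delivery 1334.88 = 5218.61

Seller's account: CHF 28102.75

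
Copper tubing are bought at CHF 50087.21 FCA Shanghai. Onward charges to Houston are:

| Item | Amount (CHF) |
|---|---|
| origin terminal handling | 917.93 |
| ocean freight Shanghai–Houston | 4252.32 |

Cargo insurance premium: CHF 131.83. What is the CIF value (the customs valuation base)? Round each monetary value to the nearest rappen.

CIF value: CHF 55389.29

CIF = FCA price + pre-shipment costs + freight + insurance
CIF = 50087.21 + 917.93 + 4252.32 + 131.83 = 55389.29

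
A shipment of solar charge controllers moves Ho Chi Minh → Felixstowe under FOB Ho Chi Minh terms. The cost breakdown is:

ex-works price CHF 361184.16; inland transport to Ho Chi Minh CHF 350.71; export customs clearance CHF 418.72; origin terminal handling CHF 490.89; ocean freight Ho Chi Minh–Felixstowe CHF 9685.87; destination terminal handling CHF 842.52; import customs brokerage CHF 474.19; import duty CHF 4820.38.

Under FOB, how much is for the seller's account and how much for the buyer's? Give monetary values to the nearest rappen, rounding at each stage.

FOB: the seller bears costs until goods are on board at the origin port; the buyer bears freight, insurance and all costs thereafter.
Seller's account: goods 361184.16 + inland to port 350.71 + export clearance 418.72 + origin terminal 490.89 = 362444.48
Buyer's account: freight 9685.87 + destination terminal 842.52 + brokerage 474.19 + duty 4820.38 = 15822.96

Seller: CHF 362444.48; buyer: CHF 15822.96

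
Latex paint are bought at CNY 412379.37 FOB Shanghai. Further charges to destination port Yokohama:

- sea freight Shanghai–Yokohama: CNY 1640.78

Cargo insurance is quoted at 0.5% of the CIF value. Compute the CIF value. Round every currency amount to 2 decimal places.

Let C be the CIF value. C = FOB price + freight + 0.5% × C
C − 0.5% × C = 412379.37 + 1640.78
0.995 × C = 414020.15
C = 414020.15 / 0.995 = 416100.65
Insurance premium = 0.5% × 416100.65 = 2080.50

CIF value: CNY 416100.65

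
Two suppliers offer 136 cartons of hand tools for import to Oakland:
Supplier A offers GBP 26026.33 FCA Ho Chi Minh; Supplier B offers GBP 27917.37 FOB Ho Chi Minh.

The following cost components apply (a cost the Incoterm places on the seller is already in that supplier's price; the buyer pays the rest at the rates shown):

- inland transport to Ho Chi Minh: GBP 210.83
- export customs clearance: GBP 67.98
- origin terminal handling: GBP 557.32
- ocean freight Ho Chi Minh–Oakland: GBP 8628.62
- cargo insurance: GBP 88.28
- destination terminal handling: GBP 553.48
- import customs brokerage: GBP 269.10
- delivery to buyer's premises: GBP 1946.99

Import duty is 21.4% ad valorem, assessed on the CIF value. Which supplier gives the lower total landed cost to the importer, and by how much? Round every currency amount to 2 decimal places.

Supplier A is cheaper by GBP 1619.13

Supplier A (FCA):
CIF value = FCA price + origin terminal + freight + insurance = 26026.33 + 557.32 + 8628.62 + 88.28 = 35300.55
Import duty = 35300.55 × 21.4% = 7554.32
Buyer bears (A): 557.32 + 8628.62 + 88.28 + 553.48 + 269.10 + 1946.99 = 12043.79
Landed cost (A) = invoice 26026.33 + 12043.79 + duty 7554.32 = 45624.44
Supplier B (FOB):
CIF value = FOB price + freight + insurance = 27917.37 + 8628.62 + 88.28 = 36634.27
Import duty = 36634.27 × 21.4% = 7839.73
Buyer bears (B): 8628.62 + 88.28 + 553.48 + 269.10 + 1946.99 = 11486.47
Landed cost (B) = invoice 27917.37 + 11486.47 + duty 7839.73 = 47243.57
Difference = |45624.44 − 47243.57| = 1619.13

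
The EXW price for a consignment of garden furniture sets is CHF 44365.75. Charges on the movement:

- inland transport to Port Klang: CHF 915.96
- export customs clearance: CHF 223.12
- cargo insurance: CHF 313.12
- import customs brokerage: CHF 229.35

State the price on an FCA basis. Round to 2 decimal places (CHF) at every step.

FCA price: CHF 45504.83

Not relevant to the conversion: insurance, brokerage — on the buyer under both terms; not part of either seller's price.
From EXW to FCA, the seller additionally bears: inland to port, export clearance.
FCA price = 44365.75 + 915.96 + 223.12 = 45504.83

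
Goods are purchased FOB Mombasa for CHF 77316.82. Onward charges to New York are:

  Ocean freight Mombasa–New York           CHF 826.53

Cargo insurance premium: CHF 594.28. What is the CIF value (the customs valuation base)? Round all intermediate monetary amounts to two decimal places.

CIF = FOB price + freight + insurance
CIF = 77316.82 + 826.53 + 594.28 = 78737.63

CIF value: CHF 78737.63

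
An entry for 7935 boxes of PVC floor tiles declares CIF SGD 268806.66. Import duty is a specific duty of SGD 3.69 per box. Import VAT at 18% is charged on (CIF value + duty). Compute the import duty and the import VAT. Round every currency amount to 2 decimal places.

Import duty = 7935 × 3.69 = 29280.15
VAT base = CIF + duty = 268806.66 + 29280.15 = 298086.81
Import VAT = 298086.81 × 18% = 53655.63

Import duty: SGD 29280.15; import VAT: SGD 53655.63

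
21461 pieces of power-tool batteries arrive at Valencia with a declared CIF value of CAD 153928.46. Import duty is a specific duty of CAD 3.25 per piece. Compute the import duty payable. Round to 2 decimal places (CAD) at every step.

Import duty = 21461 × 3.25 = 69748.25

Import duty: CAD 69748.25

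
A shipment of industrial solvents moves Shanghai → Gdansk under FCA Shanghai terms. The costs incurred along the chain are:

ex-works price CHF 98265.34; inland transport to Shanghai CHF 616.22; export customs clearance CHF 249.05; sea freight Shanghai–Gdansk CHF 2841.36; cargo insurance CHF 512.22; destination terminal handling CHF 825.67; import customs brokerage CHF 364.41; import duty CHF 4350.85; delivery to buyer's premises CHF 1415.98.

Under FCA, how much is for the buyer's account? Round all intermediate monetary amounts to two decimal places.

Buyer's account: CHF 10310.49

FCA: the seller delivers export-cleared goods to the carrier; the buyer bears costs from that point.
Seller's account: goods 98265.34 + inland to port 616.22 + export clearance 249.05 = 99130.61
Buyer's account: freight 2841.36 + insurance 512.22 + destination terminal 825.67 + brokerage 364.41 + duty 4350.85 + delivery 1415.98 = 10310.49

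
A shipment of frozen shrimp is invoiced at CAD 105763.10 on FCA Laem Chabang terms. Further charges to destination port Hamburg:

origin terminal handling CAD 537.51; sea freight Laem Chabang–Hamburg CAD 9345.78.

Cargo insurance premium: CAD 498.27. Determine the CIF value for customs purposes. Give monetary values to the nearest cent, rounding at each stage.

CIF value: CAD 116144.66

CIF = FCA price + pre-shipment costs + freight + insurance
CIF = 105763.10 + 537.51 + 9345.78 + 498.27 = 116144.66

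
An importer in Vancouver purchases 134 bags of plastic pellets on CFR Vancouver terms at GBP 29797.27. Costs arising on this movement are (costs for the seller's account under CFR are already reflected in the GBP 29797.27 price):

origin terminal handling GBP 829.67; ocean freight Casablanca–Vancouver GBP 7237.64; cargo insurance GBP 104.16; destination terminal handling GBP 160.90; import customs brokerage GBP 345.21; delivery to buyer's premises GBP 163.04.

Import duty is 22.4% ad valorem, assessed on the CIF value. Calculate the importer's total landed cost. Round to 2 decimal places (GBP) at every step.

Total landed cost: GBP 37268.50

CFR: the seller pays costs through ocean freight to the destination port, but not insurance.
Already in the invoice (seller's account under CFR): origin terminal, freight — exclude.
CIF value = CFR price + insurance = 29797.27 + 104.16 = 29901.43
Import duty = 29901.43 × 22.4% = 6697.92
Buyer bears: insurance 104.16 + destination terminal 160.90 + brokerage 345.21 + delivery 163.04 + duty 6697.92 = 7471.23
Landed cost = invoice 29797.27 + 7471.23 = 37268.50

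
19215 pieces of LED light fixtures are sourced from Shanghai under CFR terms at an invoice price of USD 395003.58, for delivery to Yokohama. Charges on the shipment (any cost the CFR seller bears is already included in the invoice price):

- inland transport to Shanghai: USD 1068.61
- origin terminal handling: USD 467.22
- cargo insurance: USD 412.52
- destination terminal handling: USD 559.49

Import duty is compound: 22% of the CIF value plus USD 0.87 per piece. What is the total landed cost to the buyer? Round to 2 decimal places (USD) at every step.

Total landed cost: USD 499684.18

CFR: the seller pays costs through ocean freight to the destination port, but not insurance.
Already in the invoice (seller's account under CFR): inland to port, origin terminal — exclude.
CIF value = CFR price + insurance = 395003.58 + 412.52 = 395416.10
Ad valorem component: 395416.10 × 22% = 86991.54
Specific component: 19215 × 0.87 = 16717.05
Import duty = 86991.54 + 16717.05 = 103708.59
Buyer bears: insurance 412.52 + destination terminal 559.49 + duty 103708.59 = 104680.60
Landed cost = invoice 395003.58 + 104680.60 = 499684.18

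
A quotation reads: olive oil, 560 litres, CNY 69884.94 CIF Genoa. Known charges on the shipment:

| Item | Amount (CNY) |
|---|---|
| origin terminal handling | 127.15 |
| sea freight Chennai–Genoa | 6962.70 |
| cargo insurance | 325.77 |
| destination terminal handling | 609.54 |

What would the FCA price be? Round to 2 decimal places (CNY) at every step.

Not relevant to the conversion: destination terminal — on the buyer under both terms; not part of either seller's price.
From CIF to FCA, the seller no longer bears: origin terminal, freight, insurance.
FCA price = 69884.94 − 127.15 − 6962.70 − 325.77 = 62469.32

FCA price: CNY 62469.32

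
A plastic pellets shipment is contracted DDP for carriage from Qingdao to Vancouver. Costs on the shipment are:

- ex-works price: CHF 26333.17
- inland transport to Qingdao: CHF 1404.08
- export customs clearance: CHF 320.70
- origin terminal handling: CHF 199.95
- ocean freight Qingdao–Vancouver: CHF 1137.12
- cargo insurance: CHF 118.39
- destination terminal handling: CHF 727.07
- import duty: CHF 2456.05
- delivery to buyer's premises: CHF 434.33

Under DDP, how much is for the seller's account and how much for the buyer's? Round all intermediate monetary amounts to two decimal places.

DDP: the seller bears all costs including import duty.
Seller's account: goods 26333.17 + inland to port 1404.08 + export clearance 320.70 + origin terminal 199.95 + freight 1137.12 + insurance 118.39 + destination terminal 727.07 + duty 2456.05 + delivery 434.33 = 33130.86
Buyer's account: 0.00

Seller: CHF 33130.86; buyer: CHF 0.00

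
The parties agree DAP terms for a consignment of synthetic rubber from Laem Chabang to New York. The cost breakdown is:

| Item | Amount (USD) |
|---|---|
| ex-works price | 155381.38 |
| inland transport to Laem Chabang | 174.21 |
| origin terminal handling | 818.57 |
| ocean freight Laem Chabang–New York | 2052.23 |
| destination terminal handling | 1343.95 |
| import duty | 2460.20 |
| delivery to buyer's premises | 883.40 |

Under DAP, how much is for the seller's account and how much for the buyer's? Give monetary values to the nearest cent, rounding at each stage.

DAP: the seller bears all costs to the named destination except import duty and clearance.
Seller's account: goods 155381.38 + inland to port 174.21 + origin terminal 818.57 + freight 2052.23 + destination terminal 1343.95 + delivery 883.40 = 160653.74
Buyer's account: duty 2460.20 = 2460.20

Seller: USD 160653.74; buyer: USD 2460.20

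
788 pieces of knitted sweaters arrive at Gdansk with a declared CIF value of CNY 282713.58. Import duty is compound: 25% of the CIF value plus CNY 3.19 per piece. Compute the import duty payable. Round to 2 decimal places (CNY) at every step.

Import duty: CNY 73192.12

Ad valorem component: 282713.58 × 25% = 70678.40
Specific component: 788 × 3.19 = 2513.72
Import duty = 70678.40 + 2513.72 = 73192.12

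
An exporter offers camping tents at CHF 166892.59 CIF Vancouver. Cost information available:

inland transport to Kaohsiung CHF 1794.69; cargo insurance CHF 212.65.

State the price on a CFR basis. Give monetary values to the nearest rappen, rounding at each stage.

Not relevant to the conversion: inland to port — on the seller under both CIF and CFR; already in the CIF price and stays in the CFR price.
From CIF to CFR, the seller no longer bears: insurance.
CFR price = 166892.59 − 212.65 = 166679.94

CFR price: CHF 166679.94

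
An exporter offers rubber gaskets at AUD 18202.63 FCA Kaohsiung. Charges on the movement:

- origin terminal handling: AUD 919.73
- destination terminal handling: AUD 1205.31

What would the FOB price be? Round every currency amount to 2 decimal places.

FOB price: AUD 19122.36

Not relevant to the conversion: destination terminal — on the buyer under both terms; not part of either seller's price.
From FCA to FOB, the seller additionally bears: origin terminal.
FOB price = 18202.63 + 919.73 = 19122.36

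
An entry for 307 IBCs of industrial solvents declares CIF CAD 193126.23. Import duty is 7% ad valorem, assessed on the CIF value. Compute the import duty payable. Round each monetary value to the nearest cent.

Import duty: CAD 13518.84

Import duty = 193126.23 × 7% = 13518.84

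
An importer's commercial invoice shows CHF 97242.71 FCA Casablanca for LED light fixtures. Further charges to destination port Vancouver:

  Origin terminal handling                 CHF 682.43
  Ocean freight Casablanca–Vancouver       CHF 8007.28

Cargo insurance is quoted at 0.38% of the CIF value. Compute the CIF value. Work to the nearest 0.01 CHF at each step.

CIF value: CHF 106336.50

Let C be the CIF value. C = FCA price + pre-shipment costs + freight + 0.38% × C
C − 0.38% × C = 97242.71 + 682.43 + 8007.28
0.9962 × C = 105932.42
C = 105932.42 / 0.9962 = 106336.50
Insurance premium = 0.38% × 106336.50 = 404.08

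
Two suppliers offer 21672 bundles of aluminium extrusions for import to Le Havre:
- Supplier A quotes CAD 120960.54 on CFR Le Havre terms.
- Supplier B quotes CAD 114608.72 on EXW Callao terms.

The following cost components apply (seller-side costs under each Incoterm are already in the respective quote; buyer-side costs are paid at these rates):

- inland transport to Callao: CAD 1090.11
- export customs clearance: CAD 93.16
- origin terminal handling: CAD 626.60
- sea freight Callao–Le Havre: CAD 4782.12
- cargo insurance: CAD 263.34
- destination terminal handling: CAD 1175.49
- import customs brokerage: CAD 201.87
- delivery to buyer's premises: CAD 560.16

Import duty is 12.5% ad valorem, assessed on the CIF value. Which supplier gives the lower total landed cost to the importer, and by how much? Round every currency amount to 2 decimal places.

Supplier A (CFR):
CIF value = CFR price + insurance = 120960.54 + 263.34 = 121223.88
Import duty = 121223.88 × 12.5% = 15152.99
Buyer bears (A): 263.34 + 1175.49 + 201.87 + 560.16 = 2200.86
Landed cost (A) = invoice 120960.54 + 2200.86 + duty 15152.99 = 138314.39
Supplier B (EXW):
CIF value = EXW price + inland to port + export clearance + origin terminal + freight + insurance = 114608.72 + 1090.11 + 93.16 + 626.60 + 4782.12 + 263.34 = 121464.05
Import duty = 121464.05 × 12.5% = 15183.01
Buyer bears (B): 1090.11 + 93.16 + 626.60 + 4782.12 + 263.34 + 1175.49 + 201.87 + 560.16 = 8792.85
Landed cost (B) = invoice 114608.72 + 8792.85 + duty 15183.01 = 138584.58
Difference = |138314.39 − 138584.58| = 270.19

Supplier A is cheaper by CAD 270.19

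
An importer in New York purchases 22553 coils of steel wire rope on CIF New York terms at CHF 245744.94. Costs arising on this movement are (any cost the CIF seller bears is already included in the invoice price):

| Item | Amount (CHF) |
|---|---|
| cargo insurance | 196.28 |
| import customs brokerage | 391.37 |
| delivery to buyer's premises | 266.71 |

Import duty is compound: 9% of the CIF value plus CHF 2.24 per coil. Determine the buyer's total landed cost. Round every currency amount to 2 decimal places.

CIF: the seller pays costs through ocean freight and marine insurance to the destination port.
Already in the invoice (seller's account under CIF): insurance — exclude.
The CIF price already equals the CIF value: 245744.94
Ad valorem component: 245744.94 × 9% = 22117.04
Specific component: 22553 × 2.24 = 50518.72
Import duty = 22117.04 + 50518.72 = 72635.76
Buyer bears: brokerage 391.37 + delivery 266.71 + duty 72635.76 = 73293.84
Landed cost = invoice 245744.94 + 73293.84 = 319038.78

Total landed cost: CHF 319038.78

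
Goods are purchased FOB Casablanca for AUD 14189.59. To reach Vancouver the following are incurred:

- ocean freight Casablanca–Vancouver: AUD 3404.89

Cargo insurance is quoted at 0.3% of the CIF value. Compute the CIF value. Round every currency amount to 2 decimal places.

Let C be the CIF value. C = FOB price + freight + 0.3% × C
C − 0.3% × C = 14189.59 + 3404.89
0.997 × C = 17594.48
C = 17594.48 / 0.997 = 17647.42
Insurance premium = 0.3% × 17647.42 = 52.94

CIF value: AUD 17647.42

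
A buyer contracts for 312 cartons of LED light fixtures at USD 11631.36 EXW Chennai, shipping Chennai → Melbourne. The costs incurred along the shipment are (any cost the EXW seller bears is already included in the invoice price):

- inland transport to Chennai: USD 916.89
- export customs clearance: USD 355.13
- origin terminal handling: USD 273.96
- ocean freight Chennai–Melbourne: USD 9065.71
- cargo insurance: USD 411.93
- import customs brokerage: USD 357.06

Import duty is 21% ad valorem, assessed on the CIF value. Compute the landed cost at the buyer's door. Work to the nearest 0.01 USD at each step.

EXW: the seller makes goods available at their premises; the buyer bears all onward costs.
CIF value = EXW price + inland to port + export clearance + origin terminal + freight + insurance = 11631.36 + 916.89 + 355.13 + 273.96 + 9065.71 + 411.93 = 22654.98
Import duty = 22654.98 × 21% = 4757.55
Buyer bears: inland to port 916.89 + export clearance 355.13 + origin terminal 273.96 + freight 9065.71 + insurance 411.93 + brokerage 357.06 + duty 4757.55 = 16138.23
Landed cost = invoice 11631.36 + 16138.23 = 27769.59

Total landed cost: USD 27769.59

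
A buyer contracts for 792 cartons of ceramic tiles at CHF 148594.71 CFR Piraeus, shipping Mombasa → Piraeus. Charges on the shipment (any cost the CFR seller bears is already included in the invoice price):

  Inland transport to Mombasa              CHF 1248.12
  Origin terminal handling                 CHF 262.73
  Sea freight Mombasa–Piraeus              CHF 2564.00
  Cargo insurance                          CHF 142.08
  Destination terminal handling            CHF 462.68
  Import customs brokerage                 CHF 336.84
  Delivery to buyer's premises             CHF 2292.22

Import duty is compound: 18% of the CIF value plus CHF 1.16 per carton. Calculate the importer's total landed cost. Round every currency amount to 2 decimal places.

CFR: the seller pays costs through ocean freight to the destination port, but not insurance.
Already in the invoice (seller's account under CFR): inland to port, origin terminal, freight — exclude.
CIF value = CFR price + insurance = 148594.71 + 142.08 = 148736.79
Ad valorem component: 148736.79 × 18% = 26772.62
Specific component: 792 × 1.16 = 918.72
Import duty = 26772.62 + 918.72 = 27691.34
Buyer bears: insurance 142.08 + destination terminal 462.68 + brokerage 336.84 + delivery 2292.22 + duty 27691.34 = 30925.16
Landed cost = invoice 148594.71 + 30925.16 = 179519.87

Total landed cost: CHF 179519.87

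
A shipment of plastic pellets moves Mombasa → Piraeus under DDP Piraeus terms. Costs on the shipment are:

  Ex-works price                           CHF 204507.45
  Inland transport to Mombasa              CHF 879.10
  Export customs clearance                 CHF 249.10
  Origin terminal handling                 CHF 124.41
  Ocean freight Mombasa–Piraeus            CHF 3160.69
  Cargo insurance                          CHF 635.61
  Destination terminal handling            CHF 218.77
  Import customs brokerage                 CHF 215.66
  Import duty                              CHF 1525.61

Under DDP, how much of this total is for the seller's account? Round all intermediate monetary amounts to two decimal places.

DDP: the seller bears all costs including import duty.
Seller's account: goods 204507.45 + inland to port 879.10 + export clearance 249.10 + origin terminal 124.41 + freight 3160.69 + insurance 635.61 + destination terminal 218.77 + brokerage 215.66 + duty 1525.61 = 211516.40
Buyer's account: 0.00

Seller's account: CHF 211516.40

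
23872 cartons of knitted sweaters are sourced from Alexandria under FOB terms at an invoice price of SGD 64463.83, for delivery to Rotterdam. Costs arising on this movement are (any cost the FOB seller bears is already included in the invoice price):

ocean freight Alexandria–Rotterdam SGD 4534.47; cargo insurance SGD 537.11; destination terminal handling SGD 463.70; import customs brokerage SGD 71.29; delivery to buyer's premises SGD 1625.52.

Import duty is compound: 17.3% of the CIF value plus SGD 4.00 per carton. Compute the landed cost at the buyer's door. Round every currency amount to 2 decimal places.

FOB: the seller bears costs until goods are on board at the origin port; the buyer bears freight, insurance and all costs thereafter.
CIF value = FOB price + freight + insurance = 64463.83 + 4534.47 + 537.11 = 69535.41
Ad valorem component: 69535.41 × 17.3% = 12029.63
Specific component: 23872 × 4.00 = 95488.00
Import duty = 12029.63 + 95488.00 = 107517.63
Buyer bears: freight 4534.47 + insurance 537.11 + destination terminal 463.70 + brokerage 71.29 + delivery 1625.52 + duty 107517.63 = 114749.72
Landed cost = invoice 64463.83 + 114749.72 = 179213.55

Total landed cost: SGD 179213.55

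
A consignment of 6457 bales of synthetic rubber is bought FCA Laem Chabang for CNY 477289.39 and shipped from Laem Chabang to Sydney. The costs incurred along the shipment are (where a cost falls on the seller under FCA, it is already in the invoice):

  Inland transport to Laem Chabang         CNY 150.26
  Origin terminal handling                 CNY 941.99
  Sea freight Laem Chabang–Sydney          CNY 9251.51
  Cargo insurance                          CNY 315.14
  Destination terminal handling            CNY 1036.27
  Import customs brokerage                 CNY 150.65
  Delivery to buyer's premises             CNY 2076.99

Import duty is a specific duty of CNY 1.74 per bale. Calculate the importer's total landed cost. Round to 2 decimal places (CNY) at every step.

FCA: the seller delivers export-cleared goods to the carrier; the buyer bears costs from that point.
Already in the invoice (seller's account under FCA): inland to port — exclude.
CIF value = FCA price + origin terminal + freight + insurance = 477289.39 + 941.99 + 9251.51 + 315.14 = 487798.03
Import duty = 6457 × 1.74 = 11235.18
Buyer bears: origin terminal 941.99 + freight 9251.51 + insurance 315.14 + destination terminal 1036.27 + brokerage 150.65 + delivery 2076.99 + duty 11235.18 = 25007.73
Landed cost = invoice 477289.39 + 25007.73 = 502297.12

Total landed cost: CNY 502297.12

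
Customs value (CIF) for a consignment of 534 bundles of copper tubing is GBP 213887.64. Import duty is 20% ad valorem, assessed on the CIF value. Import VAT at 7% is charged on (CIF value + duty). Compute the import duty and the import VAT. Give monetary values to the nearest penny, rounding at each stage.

Import duty: GBP 42777.53; import VAT: GBP 17966.56

Import duty = 213887.64 × 20% = 42777.53
VAT base = CIF + duty = 213887.64 + 42777.53 = 256665.17
Import VAT = 256665.17 × 7% = 17966.56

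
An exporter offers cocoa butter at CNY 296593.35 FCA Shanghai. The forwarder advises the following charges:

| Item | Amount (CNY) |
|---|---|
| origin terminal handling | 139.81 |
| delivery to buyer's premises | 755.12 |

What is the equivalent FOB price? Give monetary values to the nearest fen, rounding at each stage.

Not relevant to the conversion: delivery — on the buyer under both terms; not part of either seller's price.
From FCA to FOB, the seller additionally bears: origin terminal.
FOB price = 296593.35 + 139.81 = 296733.16

FOB price: CNY 296733.16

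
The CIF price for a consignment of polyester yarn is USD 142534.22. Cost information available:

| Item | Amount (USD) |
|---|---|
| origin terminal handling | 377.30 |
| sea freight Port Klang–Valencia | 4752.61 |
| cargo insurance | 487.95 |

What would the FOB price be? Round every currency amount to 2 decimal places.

Not relevant to the conversion: origin terminal — on the seller under both CIF and FOB; already in the CIF price and stays in the FOB price.
From CIF to FOB, the seller no longer bears: freight, insurance.
FOB price = 142534.22 − 4752.61 − 487.95 = 137293.66

FOB price: USD 137293.66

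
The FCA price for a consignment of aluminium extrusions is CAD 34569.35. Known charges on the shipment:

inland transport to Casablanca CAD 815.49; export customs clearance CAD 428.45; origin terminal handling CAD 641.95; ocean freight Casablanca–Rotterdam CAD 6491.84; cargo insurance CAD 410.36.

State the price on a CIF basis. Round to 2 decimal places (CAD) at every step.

Not relevant to the conversion: export clearance, inland to port — on the seller under both FCA and CIF; already in the FCA price and stays in the CIF price.
From FCA to CIF, the seller additionally bears: origin terminal, freight, insurance.
CIF price = 34569.35 + 641.95 + 6491.84 + 410.36 = 42113.50

CIF price: CAD 42113.50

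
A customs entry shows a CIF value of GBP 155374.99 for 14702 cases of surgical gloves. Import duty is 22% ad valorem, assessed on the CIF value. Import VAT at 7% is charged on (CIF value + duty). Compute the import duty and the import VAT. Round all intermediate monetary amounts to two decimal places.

Import duty: GBP 34182.50; import VAT: GBP 13269.02

Import duty = 155374.99 × 22% = 34182.50
VAT base = CIF + duty = 155374.99 + 34182.50 = 189557.49
Import VAT = 189557.49 × 7% = 13269.02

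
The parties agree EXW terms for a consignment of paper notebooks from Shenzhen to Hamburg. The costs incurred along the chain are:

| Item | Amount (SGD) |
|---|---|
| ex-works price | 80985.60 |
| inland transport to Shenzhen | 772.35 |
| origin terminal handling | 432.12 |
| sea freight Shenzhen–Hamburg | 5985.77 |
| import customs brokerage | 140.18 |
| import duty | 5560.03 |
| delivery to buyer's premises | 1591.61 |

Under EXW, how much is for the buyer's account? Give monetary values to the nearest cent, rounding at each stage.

EXW: the seller makes goods available at their premises; the buyer bears all onward costs.
Seller's account: goods 80985.60 = 80985.60
Buyer's account: inland to port 772.35 + origin terminal 432.12 + freight 5985.77 + brokerage 140.18 + duty 5560.03 + delivery 1591.61 = 14482.06

Buyer's account: SGD 14482.06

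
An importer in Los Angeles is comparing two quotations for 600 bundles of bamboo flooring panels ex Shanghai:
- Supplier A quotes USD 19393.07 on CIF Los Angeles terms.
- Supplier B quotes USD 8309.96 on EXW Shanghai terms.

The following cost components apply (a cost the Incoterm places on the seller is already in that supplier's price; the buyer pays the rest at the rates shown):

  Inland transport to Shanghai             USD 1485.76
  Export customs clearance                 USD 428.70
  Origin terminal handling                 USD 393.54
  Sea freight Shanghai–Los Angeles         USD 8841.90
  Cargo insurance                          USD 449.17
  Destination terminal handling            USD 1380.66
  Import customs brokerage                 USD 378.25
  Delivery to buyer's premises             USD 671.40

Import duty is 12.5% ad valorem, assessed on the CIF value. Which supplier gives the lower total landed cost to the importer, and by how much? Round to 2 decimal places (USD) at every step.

Supplier A (CIF):
The CIF price already equals the CIF value: 19393.07
Import duty = 19393.07 × 12.5% = 2424.13
Buyer bears (A): 1380.66 + 378.25 + 671.40 = 2430.31
Landed cost (A) = invoice 19393.07 + 2430.31 + duty 2424.13 = 24247.51
Supplier B (EXW):
CIF value = EXW price + inland to port + export clearance + origin terminal + freight + insurance = 8309.96 + 1485.76 + 428.70 + 393.54 + 8841.90 + 449.17 = 19909.03
Import duty = 19909.03 × 12.5% = 2488.63
Buyer bears (B): 1485.76 + 428.70 + 393.54 + 8841.90 + 449.17 + 1380.66 + 378.25 + 671.40 = 14029.38
Landed cost (B) = invoice 8309.96 + 14029.38 + duty 2488.63 = 24827.97
Difference = |24247.51 − 24827.97| = 580.46

Supplier A is cheaper by USD 580.46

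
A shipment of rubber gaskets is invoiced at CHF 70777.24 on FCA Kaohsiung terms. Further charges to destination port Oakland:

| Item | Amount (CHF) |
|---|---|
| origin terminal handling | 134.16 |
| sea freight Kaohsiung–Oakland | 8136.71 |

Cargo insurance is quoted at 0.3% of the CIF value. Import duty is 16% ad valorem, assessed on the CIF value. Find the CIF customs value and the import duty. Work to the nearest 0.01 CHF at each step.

CIF value: CHF 79285.97; import duty: CHF 12685.76

Let C be the CIF value. C = FCA price + pre-shipment costs + freight + 0.3% × C
C − 0.3% × C = 70777.24 + 134.16 + 8136.71
0.997 × C = 79048.11
C = 79048.11 / 0.997 = 79285.97
Insurance premium = 0.3% × 79285.97 = 237.86
Import duty = 79285.97 × 16% = 12685.76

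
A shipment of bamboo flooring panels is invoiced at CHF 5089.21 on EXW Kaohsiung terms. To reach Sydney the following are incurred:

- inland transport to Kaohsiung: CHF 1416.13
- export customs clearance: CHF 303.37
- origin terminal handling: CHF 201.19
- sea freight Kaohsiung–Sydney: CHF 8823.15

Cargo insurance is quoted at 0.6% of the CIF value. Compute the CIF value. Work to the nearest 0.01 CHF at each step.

Let C be the CIF value. C = EXW price + pre-shipment costs + freight + 0.6% × C
C − 0.6% × C = 5089.21 + 1416.13 + 303.37 + 201.19 + 8823.15
0.994 × C = 15833.05
C = 15833.05 / 0.994 = 15928.62
Insurance premium = 0.6% × 15928.62 = 95.57

CIF value: CHF 15928.62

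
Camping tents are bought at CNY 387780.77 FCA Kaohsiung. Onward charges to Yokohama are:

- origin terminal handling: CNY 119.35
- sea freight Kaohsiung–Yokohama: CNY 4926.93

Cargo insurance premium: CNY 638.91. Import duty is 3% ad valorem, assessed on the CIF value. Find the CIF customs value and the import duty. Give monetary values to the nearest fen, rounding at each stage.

CIF = FCA price + pre-shipment costs + freight + insurance
CIF = 387780.77 + 119.35 + 4926.93 + 638.91 = 393465.96
Import duty = 393465.96 × 3% = 11803.98

CIF value: CNY 393465.96; import duty: CNY 11803.98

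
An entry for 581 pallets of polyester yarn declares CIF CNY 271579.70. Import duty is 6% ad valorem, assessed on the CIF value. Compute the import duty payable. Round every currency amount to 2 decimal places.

Import duty = 271579.70 × 6% = 16294.78

Import duty: CNY 16294.78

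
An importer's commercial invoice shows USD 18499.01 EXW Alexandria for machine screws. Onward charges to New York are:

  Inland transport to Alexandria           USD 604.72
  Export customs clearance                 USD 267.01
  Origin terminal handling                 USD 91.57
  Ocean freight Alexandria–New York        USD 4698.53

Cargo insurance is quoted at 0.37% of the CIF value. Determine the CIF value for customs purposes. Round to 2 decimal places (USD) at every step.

CIF value: USD 24250.57

Let C be the CIF value. C = EXW price + pre-shipment costs + freight + 0.37% × C
C − 0.37% × C = 18499.01 + 604.72 + 267.01 + 91.57 + 4698.53
0.9963 × C = 24160.84
C = 24160.84 / 0.9963 = 24250.57
Insurance premium = 0.37% × 24250.57 = 89.73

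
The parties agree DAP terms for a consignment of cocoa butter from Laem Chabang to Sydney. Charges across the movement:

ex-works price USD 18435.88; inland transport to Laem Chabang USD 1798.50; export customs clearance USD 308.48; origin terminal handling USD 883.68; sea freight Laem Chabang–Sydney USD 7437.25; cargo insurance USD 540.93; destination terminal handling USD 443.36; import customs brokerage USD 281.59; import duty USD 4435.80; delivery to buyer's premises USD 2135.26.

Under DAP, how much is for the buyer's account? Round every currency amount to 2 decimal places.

Buyer's account: USD 4717.39

DAP: the seller bears all costs to the named destination except import duty and clearance.
Seller's account: goods 18435.88 + inland to port 1798.50 + export clearance 308.48 + origin terminal 883.68 + freight 7437.25 + insurance 540.93 + destination terminal 443.36 + delivery 2135.26 = 31983.34
Buyer's account: brokerage 281.59 + duty 4435.80 = 4717.39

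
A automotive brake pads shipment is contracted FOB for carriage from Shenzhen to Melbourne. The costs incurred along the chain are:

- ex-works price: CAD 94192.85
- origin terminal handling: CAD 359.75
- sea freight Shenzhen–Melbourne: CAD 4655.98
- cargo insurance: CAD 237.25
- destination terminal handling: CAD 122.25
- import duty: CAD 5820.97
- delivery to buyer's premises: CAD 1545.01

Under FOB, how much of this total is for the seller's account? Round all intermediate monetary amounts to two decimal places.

FOB: the seller bears costs until goods are on board at the origin port; the buyer bears freight, insurance and all costs thereafter.
Seller's account: goods 94192.85 + origin terminal 359.75 = 94552.60
Buyer's account: freight 4655.98 + insurance 237.25 + destination terminal 122.25 + duty 5820.97 + delivery 1545.01 = 12381.46

Seller's account: CAD 94552.60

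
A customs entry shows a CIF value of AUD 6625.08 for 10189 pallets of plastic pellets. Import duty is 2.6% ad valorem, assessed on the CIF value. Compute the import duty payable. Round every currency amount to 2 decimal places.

Import duty: AUD 172.25

Import duty = 6625.08 × 2.6% = 172.25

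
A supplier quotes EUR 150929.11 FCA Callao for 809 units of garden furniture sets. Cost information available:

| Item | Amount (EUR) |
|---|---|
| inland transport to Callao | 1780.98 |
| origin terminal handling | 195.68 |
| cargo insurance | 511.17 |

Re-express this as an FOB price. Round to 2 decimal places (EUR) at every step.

Not relevant to the conversion: inland to port — on the seller under both FCA and FOB; already in the FCA price and stays in the FOB price. insurance — on the buyer under both terms; not part of either seller's price.
From FCA to FOB, the seller additionally bears: origin terminal.
FOB price = 150929.11 + 195.68 = 151124.79

FOB price: EUR 151124.79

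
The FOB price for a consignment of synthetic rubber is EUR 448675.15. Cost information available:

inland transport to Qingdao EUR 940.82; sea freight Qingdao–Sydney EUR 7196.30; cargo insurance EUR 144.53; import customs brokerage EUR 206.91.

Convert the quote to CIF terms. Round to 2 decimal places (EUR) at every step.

Not relevant to the conversion: inland to port — on the seller under both FOB and CIF; already in the FOB price and stays in the CIF price. brokerage — on the buyer under both terms; not part of either seller's price.
From FOB to CIF, the seller additionally bears: freight, insurance.
CIF price = 448675.15 + 7196.30 + 144.53 = 456015.98

CIF price: EUR 456015.98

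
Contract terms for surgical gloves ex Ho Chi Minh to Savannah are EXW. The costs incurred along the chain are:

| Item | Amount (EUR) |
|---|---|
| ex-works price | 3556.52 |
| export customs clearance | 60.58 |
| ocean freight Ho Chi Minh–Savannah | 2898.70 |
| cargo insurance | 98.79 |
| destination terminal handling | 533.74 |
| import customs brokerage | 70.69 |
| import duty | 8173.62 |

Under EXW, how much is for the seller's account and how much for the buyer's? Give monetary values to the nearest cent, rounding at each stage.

EXW: the seller makes goods available at their premises; the buyer bears all onward costs.
Seller's account: goods 3556.52 = 3556.52
Buyer's account: export clearance 60.58 + freight 2898.70 + insurance 98.79 + destination terminal 533.74 + brokerage 70.69 + duty 8173.62 = 11836.12

Seller: EUR 3556.52; buyer: EUR 11836.12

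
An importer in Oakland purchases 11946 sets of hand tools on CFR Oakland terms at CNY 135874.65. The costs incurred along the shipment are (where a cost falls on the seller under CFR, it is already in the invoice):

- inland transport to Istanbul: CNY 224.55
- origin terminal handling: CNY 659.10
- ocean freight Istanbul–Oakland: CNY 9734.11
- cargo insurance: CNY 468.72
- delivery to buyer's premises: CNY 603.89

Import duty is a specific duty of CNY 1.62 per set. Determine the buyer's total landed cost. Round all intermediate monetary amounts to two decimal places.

CFR: the seller pays costs through ocean freight to the destination port, but not insurance.
Already in the invoice (seller's account under CFR): inland to port, origin terminal, freight — exclude.
CIF value = CFR price + insurance = 135874.65 + 468.72 = 136343.37
Import duty = 11946 × 1.62 = 19352.52
Buyer bears: insurance 468.72 + delivery 603.89 + duty 19352.52 = 20425.13
Landed cost = invoice 135874.65 + 20425.13 = 156299.78

Total landed cost: CNY 156299.78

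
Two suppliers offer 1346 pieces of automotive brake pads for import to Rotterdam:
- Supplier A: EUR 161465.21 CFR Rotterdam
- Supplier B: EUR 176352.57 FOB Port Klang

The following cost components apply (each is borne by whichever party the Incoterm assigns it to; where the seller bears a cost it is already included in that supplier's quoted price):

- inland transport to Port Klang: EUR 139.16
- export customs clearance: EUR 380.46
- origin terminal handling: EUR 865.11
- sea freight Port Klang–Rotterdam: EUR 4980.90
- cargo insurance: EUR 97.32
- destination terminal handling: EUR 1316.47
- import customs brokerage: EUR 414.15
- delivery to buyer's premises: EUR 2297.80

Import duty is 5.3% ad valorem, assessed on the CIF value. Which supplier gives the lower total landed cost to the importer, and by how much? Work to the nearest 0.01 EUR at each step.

Supplier A is cheaper by EUR 20921.28

Supplier A (CFR):
CIF value = CFR price + insurance = 161465.21 + 97.32 = 161562.53
Import duty = 161562.53 × 5.3% = 8562.81
Buyer bears (A): 97.32 + 1316.47 + 414.15 + 2297.80 = 4125.74
Landed cost (A) = invoice 161465.21 + 4125.74 + duty 8562.81 = 174153.76
Supplier B (FOB):
CIF value = FOB price + freight + insurance = 176352.57 + 4980.90 + 97.32 = 181430.79
Import duty = 181430.79 × 5.3% = 9615.83
Buyer bears (B): 4980.90 + 97.32 + 1316.47 + 414.15 + 2297.80 = 9106.64
Landed cost (B) = invoice 176352.57 + 9106.64 + duty 9615.83 = 195075.04
Difference = |174153.76 − 195075.04| = 20921.28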